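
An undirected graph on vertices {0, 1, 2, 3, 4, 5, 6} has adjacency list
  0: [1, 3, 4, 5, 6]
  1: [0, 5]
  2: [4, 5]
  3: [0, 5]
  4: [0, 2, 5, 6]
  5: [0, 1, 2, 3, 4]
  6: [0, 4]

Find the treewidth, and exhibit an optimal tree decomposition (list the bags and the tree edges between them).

Each bag holds 3 vertices, so the decomposition has width 2, which upper-bounds the treewidth. On the other hand G contains the 3-clique {0, 1, 5}. A clique must lie in a single bag of any decomposition, so no decomposition can have width below 2. Therefore the treewidth is 2.

Treewidth 2.
One such decomposition:
Bags: B1 = {0, 4, 5}  B2 = {0, 1, 5}  B3 = {2, 4, 5}  B4 = {0, 4, 6}  B5 = {0, 3, 5}
Tree: B1–B2, B1–B3, B1–B4, B2–B5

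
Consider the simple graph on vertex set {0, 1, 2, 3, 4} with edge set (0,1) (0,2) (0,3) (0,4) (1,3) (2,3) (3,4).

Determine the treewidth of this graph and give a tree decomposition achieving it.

Treewidth 2.
One such decomposition:
Bags: B1 = {0, 1, 3}  B2 = {0, 3, 4}  B3 = {0, 2, 3}
Tree: B1–B2, B1–B3

Each bag holds 3 vertices, so the decomposition has width 2, which upper-bounds the treewidth. Conversely, {0, 1, 3} is a clique of size 3, and the vertices of any clique must share a bag in every tree decomposition; so some bag has ≥ 3 vertices and tw(G) ≥ 2. The upper and lower bounds meet at 2, so that is the treewidth.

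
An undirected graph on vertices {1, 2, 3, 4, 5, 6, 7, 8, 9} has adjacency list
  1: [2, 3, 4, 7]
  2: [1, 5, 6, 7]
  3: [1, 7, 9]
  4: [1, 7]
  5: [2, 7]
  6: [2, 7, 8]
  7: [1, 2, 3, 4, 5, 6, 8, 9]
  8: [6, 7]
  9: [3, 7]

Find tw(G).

2

A width-2 tree decomposition is:
Bags: B1 = {1, 3, 7}  B2 = {1, 2, 7}  B3 = {2, 6, 7}  B4 = {6, 7, 8}  B5 = {1, 4, 7}  B6 = {2, 5, 7}  B7 = {3, 7, 9}
Tree: B1–B2, B2–B3, B3–B4, B1–B5, B2–B6, B1–B7
Each bag holds 3 vertices, so the decomposition has width 2, which upper-bounds the treewidth. On the other hand G contains the 3-clique {1, 2, 7}. A clique must lie in a single bag of any decomposition, so no decomposition can have width below 2. Combining the bounds, tw(G) = 2.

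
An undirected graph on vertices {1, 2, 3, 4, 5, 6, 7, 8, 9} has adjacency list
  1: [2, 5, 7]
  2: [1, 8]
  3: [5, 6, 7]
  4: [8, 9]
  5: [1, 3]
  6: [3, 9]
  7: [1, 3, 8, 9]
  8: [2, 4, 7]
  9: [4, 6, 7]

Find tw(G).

A width-3 tree decomposition is:
Bags: B1 = {1, 3, 5, 6}  B2 = {1, 3, 6, 7}  B3 = {1, 6, 7, 9}  B4 = {1, 2, 7, 9}  B5 = {2, 7, 8, 9}  B6 = {2, 4, 8, 9}
Tree: B1–B2, B2–B3, B3–B4, B4–B5, B5–B6
Each bag holds 4 vertices, so the decomposition has width 3, which upper-bounds the treewidth. For the lower bound: the 4 vertex sets {3,5,6}, {1}, {7}, {2,4,8,9} are disjoint, each induces a connected subgraph, and every pair is joined by at least one edge of G. Contracting each set to a single vertex therefore yields K_{4} as a minor, and since treewidth is minor-monotone, tw(G) ≥ tw(K_{4}) = 3. Combining the bounds, tw(G) = 3.

3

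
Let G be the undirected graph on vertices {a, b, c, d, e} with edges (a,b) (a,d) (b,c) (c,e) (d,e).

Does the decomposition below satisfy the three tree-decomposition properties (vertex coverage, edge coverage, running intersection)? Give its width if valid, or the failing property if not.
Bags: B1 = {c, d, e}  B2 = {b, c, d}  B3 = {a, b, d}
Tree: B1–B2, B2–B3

Vertex coverage: the bags together contain {a, b, c, d, e}, the full vertex set. Edge coverage: each edge of G has both endpoints in at least one bag. Running intersection: for every vertex, the bags containing it form a connected subtree. All three properties hold, so this is a valid tree decomposition of width max|bag| − 1 = 2, and hence tw(G) ≤ 2.

Yes; width 2.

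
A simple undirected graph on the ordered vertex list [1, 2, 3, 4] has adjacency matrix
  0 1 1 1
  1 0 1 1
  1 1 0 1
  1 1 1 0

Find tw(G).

3

A width-3 tree decomposition is:
Bags: B1 = {1, 2, 3, 4}
Tree: (single bag)
With just one bag of size 4, the width is 4 − 1 = 3, so tw(G) ≤ 3. On the other hand G contains the 4-clique {1, 2, 3, 4}. A clique must lie in a single bag of any decomposition, so no decomposition can have width below 3. Therefore the treewidth is 3.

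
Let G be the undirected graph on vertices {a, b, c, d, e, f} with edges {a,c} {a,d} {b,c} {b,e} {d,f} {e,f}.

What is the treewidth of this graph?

2

A width-2 tree decomposition is:
Bags: B1 = {a, c, d}  B2 = {c, d, f}  B3 = {c, e, f}  B4 = {b, c, e}
Tree: B1–B2, B2–B3, B3–B4
Each bag holds 3 vertices, so the decomposition has width 2, which upper-bounds the treewidth. The edges c–a–d–f–e–b–c form a cycle, so G is not a tree and its treewidth is at least 2. Combining the bounds, tw(G) = 2.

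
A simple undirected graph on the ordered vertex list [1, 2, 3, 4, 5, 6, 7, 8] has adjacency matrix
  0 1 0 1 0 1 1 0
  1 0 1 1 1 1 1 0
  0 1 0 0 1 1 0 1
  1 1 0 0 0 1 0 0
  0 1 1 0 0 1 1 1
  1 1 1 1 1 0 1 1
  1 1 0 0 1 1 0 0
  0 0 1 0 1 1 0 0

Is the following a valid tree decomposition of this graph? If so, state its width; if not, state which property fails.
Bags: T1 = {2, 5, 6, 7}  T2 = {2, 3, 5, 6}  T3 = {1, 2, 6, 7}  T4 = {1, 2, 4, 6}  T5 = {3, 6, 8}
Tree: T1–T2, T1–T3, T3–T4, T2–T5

No — edge (5,8) lies in no bag.

A tree decomposition must satisfy three properties: every vertex lies in some bag; for every edge, both endpoints lie together in some bag; and for every vertex, the bags containing it form a connected subtree. Here edge (5,8) lies in no bag, so the decomposition is invalid.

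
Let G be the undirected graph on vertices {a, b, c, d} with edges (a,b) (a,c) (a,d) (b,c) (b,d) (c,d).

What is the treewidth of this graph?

3

A width-3 tree decomposition is:
Bags: B1 = {a, b, c, d}
Tree: (single bag)
With just one bag of size 4, the width is 4 − 1 = 3, so tw(G) ≤ 3. For the lower bound, the 4 vertices {a, b, c, d} are pairwise adjacent, and any tree decomposition puts a clique entirely inside one bag — forcing width ≥ 3. The upper and lower bounds meet at 3, so that is the treewidth.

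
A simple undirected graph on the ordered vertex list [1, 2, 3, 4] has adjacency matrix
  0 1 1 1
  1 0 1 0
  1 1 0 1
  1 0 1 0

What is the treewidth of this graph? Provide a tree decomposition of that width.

Treewidth 2.
Bags: B1 = {1, 2, 3}  B2 = {1, 3, 4}
Tree: B1–B2

Each bag holds 3 vertices, so the decomposition has width 2, which upper-bounds the treewidth. Conversely, {1, 2, 3} is a clique of size 3, and the vertices of any clique must share a bag in every tree decomposition; so some bag has ≥ 3 vertices and tw(G) ≥ 2. The upper and lower bounds meet at 2, so that is the treewidth.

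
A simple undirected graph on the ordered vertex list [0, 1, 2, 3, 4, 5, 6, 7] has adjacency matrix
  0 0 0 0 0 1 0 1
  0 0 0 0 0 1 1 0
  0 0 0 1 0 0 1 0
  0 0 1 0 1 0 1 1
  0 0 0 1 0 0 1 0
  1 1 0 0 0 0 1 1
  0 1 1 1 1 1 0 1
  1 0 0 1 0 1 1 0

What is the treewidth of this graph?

A width-2 tree decomposition is:
Bags: B1 = {2, 3, 6}  B2 = {3, 6, 7}  B3 = {3, 4, 6}  B4 = {5, 6, 7}  B5 = {1, 5, 6}  B6 = {0, 5, 7}
Tree: B1–B2, B1–B3, B2–B4, B4–B5, B4–B6
The largest bag has 3 vertices, giving width 2; this decomposition certifies tw(G) ≤ 2. Conversely, {0, 5, 7} is a clique of size 3, and the vertices of any clique must share a bag in every tree decomposition; so some bag has ≥ 3 vertices and tw(G) ≥ 2. Combining the bounds, tw(G) = 2.

2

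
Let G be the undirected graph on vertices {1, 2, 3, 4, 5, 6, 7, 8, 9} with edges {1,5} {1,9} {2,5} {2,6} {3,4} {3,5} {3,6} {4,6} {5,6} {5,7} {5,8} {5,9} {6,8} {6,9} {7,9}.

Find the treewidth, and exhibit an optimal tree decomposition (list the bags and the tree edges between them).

Treewidth 2.
One optimal decomposition is:
Bags: B1 = {3, 5, 6}  B2 = {3, 4, 6}  B3 = {5, 6, 9}  B4 = {5, 7, 9}  B5 = {2, 5, 6}  B6 = {1, 5, 9}  B7 = {5, 6, 8}
Tree: B1–B2, B1–B3, B3–B4, B1–B5, B3–B6, B3–B7

The largest bag has 3 vertices, giving width 2; this decomposition certifies tw(G) ≤ 2. Conversely, {3, 4, 6} is a clique of size 3, and the vertices of any clique must share a bag in every tree decomposition; so some bag has ≥ 3 vertices and tw(G) ≥ 2. Therefore the treewidth is 2.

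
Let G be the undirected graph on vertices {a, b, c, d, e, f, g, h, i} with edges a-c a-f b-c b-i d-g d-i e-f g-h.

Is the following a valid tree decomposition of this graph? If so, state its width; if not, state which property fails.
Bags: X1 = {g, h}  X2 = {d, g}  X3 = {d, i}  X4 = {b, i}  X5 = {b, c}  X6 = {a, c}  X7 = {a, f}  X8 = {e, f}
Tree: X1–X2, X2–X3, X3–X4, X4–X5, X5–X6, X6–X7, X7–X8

Yes; width 1.

Checking the three conditions: (i) the bags cover all of {a, b, c, d, e, f, g, h, i}; (ii) for each edge, some bag contains both endpoints; (iii) the bags containing any fixed vertex form a subtree. All hold, so the decomposition is valid with width 2 − 1 = 1.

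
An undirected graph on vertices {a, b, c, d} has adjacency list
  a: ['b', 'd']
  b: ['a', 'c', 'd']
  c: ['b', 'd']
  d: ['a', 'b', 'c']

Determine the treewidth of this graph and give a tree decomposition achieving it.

Every bag has size at most 3, so the width is 3 − 1 = 2 and tw(G) ≤ 2. For the lower bound, the 3 vertices {b, c, d} are pairwise adjacent, and any tree decomposition puts a clique entirely inside one bag — forcing width ≥ 2. The upper and lower bounds meet at 2, so that is the treewidth.

Treewidth 2.
One optimal decomposition is:
Bags: B1 = {a, b, d}  B2 = {b, c, d}
Tree: B1–B2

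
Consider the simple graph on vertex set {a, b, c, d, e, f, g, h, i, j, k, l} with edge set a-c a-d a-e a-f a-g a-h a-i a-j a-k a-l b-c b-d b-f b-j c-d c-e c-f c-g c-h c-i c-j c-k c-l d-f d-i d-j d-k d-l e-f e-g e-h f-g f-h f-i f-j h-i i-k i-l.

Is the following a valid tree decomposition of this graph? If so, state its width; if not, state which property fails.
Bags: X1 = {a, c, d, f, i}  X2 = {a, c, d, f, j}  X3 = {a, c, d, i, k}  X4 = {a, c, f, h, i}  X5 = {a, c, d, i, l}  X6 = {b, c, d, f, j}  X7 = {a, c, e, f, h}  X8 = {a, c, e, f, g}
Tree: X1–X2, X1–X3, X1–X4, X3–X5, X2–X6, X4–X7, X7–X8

Vertex coverage: the bags together contain {a, b, c, d, e, f, g, h, i, j, k, l}, the full vertex set. Edge coverage: each edge of G has both endpoints in at least one bag. Running intersection: for every vertex, the bags containing it form a connected subtree. All three properties hold, so this is a valid tree decomposition of width max|bag| − 1 = 4, and hence tw(G) ≤ 4.

Yes; width 4.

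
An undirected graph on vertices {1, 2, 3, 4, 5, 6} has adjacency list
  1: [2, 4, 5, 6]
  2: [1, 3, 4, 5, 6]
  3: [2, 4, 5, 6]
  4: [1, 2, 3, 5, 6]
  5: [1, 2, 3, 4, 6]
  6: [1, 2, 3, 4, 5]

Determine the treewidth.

4

A width-4 tree decomposition is:
Bags: B1 = {1, 2, 4, 5, 6}  B2 = {2, 3, 4, 5, 6}
Tree: B1–B2
Each bag holds 5 vertices, so the decomposition has width 4, which upper-bounds the treewidth. On the other hand G contains the 5-clique {1, 2, 4, 5, 6}. A clique must lie in a single bag of any decomposition, so no decomposition can have width below 4. Therefore the treewidth is 4.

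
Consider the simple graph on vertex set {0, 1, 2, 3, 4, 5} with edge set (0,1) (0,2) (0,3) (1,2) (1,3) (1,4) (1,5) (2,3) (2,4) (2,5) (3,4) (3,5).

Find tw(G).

3

A width-3 tree decomposition is:
Bags: B1 = {0, 1, 2, 3}  B2 = {1, 2, 3, 4}  B3 = {1, 2, 3, 5}
Tree: B1–B2, B2–B3
Each bag holds 4 vertices, so the decomposition has width 3, which upper-bounds the treewidth. Conversely, {0, 1, 2, 3} is a clique of size 4, and the vertices of any clique must share a bag in every tree decomposition; so some bag has ≥ 4 vertices and tw(G) ≥ 3. Therefore the treewidth is 3.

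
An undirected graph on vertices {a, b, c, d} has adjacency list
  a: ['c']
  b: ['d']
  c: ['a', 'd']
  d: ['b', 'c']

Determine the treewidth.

A width-1 tree decomposition is:
Bags: B1 = {c, d}  B2 = {b, d}  B3 = {a, c}
Tree: B1–B2, B1–B3
Every bag has size at most 2, so the width is 2 − 1 = 1 and tw(G) ≤ 1. Since G has at least one edge (e.g. d–c), it is not an edgeless graph, so tw(G) ≥ 1. Hence tw(G) = 1 exactly.

1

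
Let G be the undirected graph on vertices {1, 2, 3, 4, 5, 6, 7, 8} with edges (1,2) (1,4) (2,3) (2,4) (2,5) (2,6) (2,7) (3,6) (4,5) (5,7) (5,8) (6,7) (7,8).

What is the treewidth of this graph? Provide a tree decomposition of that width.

Treewidth 2.
One such decomposition:
Bags: B1 = {5, 7, 8}  B2 = {2, 5, 7}  B3 = {2, 4, 5}  B4 = {2, 6, 7}  B5 = {2, 3, 6}  B6 = {1, 2, 4}
Tree: B1–B2, B2–B3, B2–B4, B4–B5, B3–B6

Every bag has size at most 3, so the width is 3 − 1 = 2 and tw(G) ≤ 2. Conversely, {5, 7, 8} is a clique of size 3, and the vertices of any clique must share a bag in every tree decomposition; so some bag has ≥ 3 vertices and tw(G) ≥ 2. The upper and lower bounds meet at 2, so that is the treewidth.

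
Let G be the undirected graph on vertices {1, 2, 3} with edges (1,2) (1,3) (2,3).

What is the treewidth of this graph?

A width-2 tree decomposition is:
Bags: B1 = {1, 2, 3}
Tree: (single bag)
With just one bag of size 3, the width is 3 − 1 = 2, so tw(G) ≤ 2. Conversely, {1, 2, 3} is a clique of size 3, and the vertices of any clique must share a bag in every tree decomposition; so some bag has ≥ 3 vertices and tw(G) ≥ 2. Therefore the treewidth is 2.

2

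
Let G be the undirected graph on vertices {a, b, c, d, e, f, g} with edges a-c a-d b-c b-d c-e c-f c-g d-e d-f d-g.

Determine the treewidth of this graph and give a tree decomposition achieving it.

Every bag has size at most 3, so the width is 3 − 1 = 2 and tw(G) ≤ 2. Since c–e–d–f–c is a cycle in G, G is not acyclic. Forests are exactly the graphs of treewidth ≤ 1, so tw(G) ≥ 2. Combining the bounds, tw(G) = 2.

Treewidth 2.
One such decomposition:
Bags: B1 = {c, d, e}  B2 = {c, d, f}  B3 = {c, d, g}  B4 = {b, c, d}  B5 = {a, c, d}
Tree: B1–B2, B2–B3, B3–B4, B4–B5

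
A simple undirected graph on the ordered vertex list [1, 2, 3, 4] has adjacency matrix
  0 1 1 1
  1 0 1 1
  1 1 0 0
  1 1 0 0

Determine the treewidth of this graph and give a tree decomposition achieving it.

Treewidth 2.
One such decomposition:
Bags: B1 = {1, 2, 3}  B2 = {1, 2, 4}
Tree: B1–B2

Every bag has size at most 3, so the width is 3 − 1 = 2 and tw(G) ≤ 2. Conversely, {1, 2, 3} is a clique of size 3, and the vertices of any clique must share a bag in every tree decomposition; so some bag has ≥ 3 vertices and tw(G) ≥ 2. The upper and lower bounds meet at 2, so that is the treewidth.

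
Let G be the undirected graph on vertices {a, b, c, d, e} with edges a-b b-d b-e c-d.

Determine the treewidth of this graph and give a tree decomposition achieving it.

Treewidth 1.
One optimal decomposition is:
Bags: B1 = {b, d}  B2 = {a, b}  B3 = {b, e}  B4 = {c, d}
Tree: B1–B2, B2–B3, B1–B4

Every bag has size at most 2, so the width is 2 − 1 = 1 and tw(G) ≤ 1. Since G has at least one edge (e.g. b–d), it is not an edgeless graph, so tw(G) ≥ 1. The upper and lower bounds meet at 1, so that is the treewidth.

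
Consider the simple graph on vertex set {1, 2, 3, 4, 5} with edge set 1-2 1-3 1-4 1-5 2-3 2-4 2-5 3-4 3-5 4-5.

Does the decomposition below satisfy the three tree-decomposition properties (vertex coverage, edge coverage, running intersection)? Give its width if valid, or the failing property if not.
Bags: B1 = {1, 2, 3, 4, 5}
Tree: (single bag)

Vertex coverage: the bags together contain {1, 2, 3, 4, 5}, the full vertex set. Edge coverage: each edge of G has both endpoints in at least one bag. Running intersection: for every vertex, the bags containing it form a connected subtree. All three properties hold, so this is a valid tree decomposition of width max|bag| − 1 = 4, and hence tw(G) ≤ 4.

Yes; width 4.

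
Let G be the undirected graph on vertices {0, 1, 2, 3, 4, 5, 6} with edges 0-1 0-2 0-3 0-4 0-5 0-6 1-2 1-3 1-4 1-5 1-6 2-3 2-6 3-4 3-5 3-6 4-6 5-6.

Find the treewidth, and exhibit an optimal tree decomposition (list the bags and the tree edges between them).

Each bag holds 5 vertices, so the decomposition has width 4, which upper-bounds the treewidth. For the lower bound, the 5 vertices {0, 1, 2, 3, 6} are pairwise adjacent, and any tree decomposition puts a clique entirely inside one bag — forcing width ≥ 4. The upper and lower bounds meet at 4, so that is the treewidth.

Treewidth 4.
One optimal decomposition is:
Bags: B1 = {0, 1, 2, 3, 6}  B2 = {0, 1, 3, 5, 6}  B3 = {0, 1, 3, 4, 6}
Tree: B1–B2, B1–B3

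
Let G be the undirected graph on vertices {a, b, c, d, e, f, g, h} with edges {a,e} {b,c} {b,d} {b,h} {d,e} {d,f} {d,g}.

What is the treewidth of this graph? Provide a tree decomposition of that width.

Treewidth 1.
One optimal decomposition is:
Bags: B1 = {d, f}  B2 = {d, e}  B3 = {d, g}  B4 = {b, d}  B5 = {b, c}  B6 = {b, h}  B7 = {a, e}
Tree: B1–B2, B2–B3, B3–B4, B4–B5, B4–B6, B2–B7

Every bag has size at most 2, so the width is 2 − 1 = 1 and tw(G) ≤ 1. Since G has at least one edge (e.g. d–f), it is not an edgeless graph, so tw(G) ≥ 1. Therefore the treewidth is 1.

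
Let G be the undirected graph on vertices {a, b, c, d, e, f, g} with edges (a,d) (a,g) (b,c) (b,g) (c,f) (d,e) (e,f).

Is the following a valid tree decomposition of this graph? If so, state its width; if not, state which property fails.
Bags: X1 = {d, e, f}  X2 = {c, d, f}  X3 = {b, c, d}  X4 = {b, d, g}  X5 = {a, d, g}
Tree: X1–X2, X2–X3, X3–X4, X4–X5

Checking the three conditions: (i) the bags cover all of {a, b, c, d, e, f, g}; (ii) for each edge, some bag contains both endpoints; (iii) the bags containing any fixed vertex form a subtree. All hold, so the decomposition is valid with width 3 − 1 = 2.

Yes; width 2.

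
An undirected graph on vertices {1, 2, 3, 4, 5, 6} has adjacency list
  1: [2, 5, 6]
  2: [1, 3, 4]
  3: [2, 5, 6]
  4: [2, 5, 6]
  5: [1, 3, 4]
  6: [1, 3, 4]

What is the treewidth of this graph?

A width-3 tree decomposition is:
Bags: B1 = {2, 4, 5, 6}  B2 = {1, 2, 5, 6}  B3 = {2, 3, 5, 6}
Tree: B1–B2, B2–B3
Every bag has size at most 4, so the width is 4 − 1 = 3 and tw(G) ≤ 3. For the lower bound: the 4 vertex sets {4,5}, {1,2}, {6}, {3} are disjoint, each induces a connected subgraph, and every pair is joined by at least one edge of G. Contracting each set to a single vertex therefore yields K_{4} as a minor, and since treewidth is minor-monotone, tw(G) ≥ tw(K_{4}) = 3. Hence tw(G) = 3 exactly.

3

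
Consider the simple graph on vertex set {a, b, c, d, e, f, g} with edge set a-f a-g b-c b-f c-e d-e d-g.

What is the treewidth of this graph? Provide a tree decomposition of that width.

Every bag has size at most 3, so the width is 3 − 1 = 2 and tw(G) ≤ 2. Since a–g–d–e–c–b–f–a is a cycle in G, G is not acyclic. Forests are exactly the graphs of treewidth ≤ 1, so tw(G) ≥ 2. Hence tw(G) = 2 exactly.

Treewidth 2.
One optimal decomposition is:
Bags: B1 = {a, d, g}  B2 = {a, d, e}  B3 = {a, c, e}  B4 = {a, b, c}  B5 = {a, b, f}
Tree: B1–B2, B2–B3, B3–B4, B4–B5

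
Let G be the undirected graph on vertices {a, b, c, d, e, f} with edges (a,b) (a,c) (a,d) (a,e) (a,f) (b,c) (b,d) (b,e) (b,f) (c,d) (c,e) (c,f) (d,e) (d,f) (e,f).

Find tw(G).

5

A width-5 tree decomposition is:
Bags: B1 = {a, b, c, d, e, f}
Tree: (single bag)
With just one bag of size 6, the width is 6 − 1 = 5, so tw(G) ≤ 5. On the other hand G contains the 6-clique {a, b, c, d, e, f}. A clique must lie in a single bag of any decomposition, so no decomposition can have width below 5. Hence tw(G) = 5 exactly.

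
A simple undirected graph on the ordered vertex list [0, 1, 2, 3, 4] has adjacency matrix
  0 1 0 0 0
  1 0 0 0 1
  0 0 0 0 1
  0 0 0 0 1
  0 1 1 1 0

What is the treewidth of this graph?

A width-1 tree decomposition is:
Bags: B1 = {1, 4}  B2 = {3, 4}  B3 = {0, 1}  B4 = {2, 4}
Tree: B1–B2, B1–B3, B1–B4
Every bag has size at most 2, so the width is 2 − 1 = 1 and tw(G) ≤ 1. Any graph with an edge has treewidth ≥ 1, and G has the edge 1–4. Combining the bounds, tw(G) = 1.

1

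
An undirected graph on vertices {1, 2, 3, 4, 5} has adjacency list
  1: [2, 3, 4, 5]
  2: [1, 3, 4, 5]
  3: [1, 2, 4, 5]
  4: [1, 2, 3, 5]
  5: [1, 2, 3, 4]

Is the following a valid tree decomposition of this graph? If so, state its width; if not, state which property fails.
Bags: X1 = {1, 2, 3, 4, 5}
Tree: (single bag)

Vertex coverage: the bags together contain {1, 2, 3, 4, 5}, the full vertex set. Edge coverage: each edge of G has both endpoints in at least one bag. Running intersection: for every vertex, the bags containing it form a connected subtree. All three properties hold, so this is a valid tree decomposition of width max|bag| − 1 = 4, and hence tw(G) ≤ 4.

Yes; width 4.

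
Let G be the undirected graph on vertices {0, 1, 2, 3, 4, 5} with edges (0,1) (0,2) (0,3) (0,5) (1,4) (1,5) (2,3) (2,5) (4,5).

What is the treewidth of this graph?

A width-2 tree decomposition is:
Bags: B1 = {0, 2, 5}  B2 = {0, 1, 5}  B3 = {1, 4, 5}  B4 = {0, 2, 3}
Tree: B1–B2, B2–B3, B1–B4
Each bag holds 3 vertices, so the decomposition has width 2, which upper-bounds the treewidth. Conversely, {0, 1, 5} is a clique of size 3, and the vertices of any clique must share a bag in every tree decomposition; so some bag has ≥ 3 vertices and tw(G) ≥ 2. The upper and lower bounds meet at 2, so that is the treewidth.

2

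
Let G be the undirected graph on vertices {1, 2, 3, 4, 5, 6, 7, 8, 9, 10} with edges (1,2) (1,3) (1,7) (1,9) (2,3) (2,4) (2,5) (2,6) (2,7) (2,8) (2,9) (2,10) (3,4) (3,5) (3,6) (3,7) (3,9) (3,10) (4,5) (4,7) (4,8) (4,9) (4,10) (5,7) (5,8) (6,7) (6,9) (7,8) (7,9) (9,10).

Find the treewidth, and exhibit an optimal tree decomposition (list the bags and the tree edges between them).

The largest bag has 5 vertices, giving width 4; this decomposition certifies tw(G) ≤ 4. For the lower bound, the 5 vertices {2, 4, 5, 7, 8} are pairwise adjacent, and any tree decomposition puts a clique entirely inside one bag — forcing width ≥ 4. Combining the bounds, tw(G) = 4.

Treewidth 4.
Bags: B1 = {2, 3, 4, 5, 7}  B2 = {2, 3, 4, 7, 9}  B3 = {1, 2, 3, 7, 9}  B4 = {2, 3, 4, 9, 10}  B5 = {2, 4, 5, 7, 8}  B6 = {2, 3, 6, 7, 9}
Tree: B1–B2, B2–B3, B2–B4, B1–B5, B3–B6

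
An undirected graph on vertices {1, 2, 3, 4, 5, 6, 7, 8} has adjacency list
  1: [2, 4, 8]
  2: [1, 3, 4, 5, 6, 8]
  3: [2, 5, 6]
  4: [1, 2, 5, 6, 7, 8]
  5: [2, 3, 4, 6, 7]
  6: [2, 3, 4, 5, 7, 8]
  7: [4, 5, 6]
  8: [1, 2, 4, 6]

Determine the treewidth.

A width-3 tree decomposition is:
Bags: B1 = {2, 4, 5, 6}  B2 = {4, 5, 6, 7}  B3 = {2, 4, 6, 8}  B4 = {2, 3, 5, 6}  B5 = {1, 2, 4, 8}
Tree: B1–B2, B1–B3, B1–B4, B3–B5
The largest bag has 4 vertices, giving width 3; this decomposition certifies tw(G) ≤ 3. For the lower bound, the 4 vertices {2, 3, 5, 6} are pairwise adjacent, and any tree decomposition puts a clique entirely inside one bag — forcing width ≥ 3. Therefore the treewidth is 3.

3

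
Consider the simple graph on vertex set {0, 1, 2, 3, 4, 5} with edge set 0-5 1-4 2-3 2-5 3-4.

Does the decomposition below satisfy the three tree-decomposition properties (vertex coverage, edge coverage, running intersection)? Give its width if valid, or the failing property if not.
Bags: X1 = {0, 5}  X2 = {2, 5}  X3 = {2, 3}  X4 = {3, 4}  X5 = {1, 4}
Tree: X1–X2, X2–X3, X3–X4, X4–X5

Every vertex of G appears in some bag (union = {0, 1, 2, 3, 4, 5}); every edge is covered by a bag; and for each vertex v the set of bags containing v is connected in the bag tree. The decomposition is therefore valid. The largest bag has 2 vertices, so the width is 1.

Yes; width 1.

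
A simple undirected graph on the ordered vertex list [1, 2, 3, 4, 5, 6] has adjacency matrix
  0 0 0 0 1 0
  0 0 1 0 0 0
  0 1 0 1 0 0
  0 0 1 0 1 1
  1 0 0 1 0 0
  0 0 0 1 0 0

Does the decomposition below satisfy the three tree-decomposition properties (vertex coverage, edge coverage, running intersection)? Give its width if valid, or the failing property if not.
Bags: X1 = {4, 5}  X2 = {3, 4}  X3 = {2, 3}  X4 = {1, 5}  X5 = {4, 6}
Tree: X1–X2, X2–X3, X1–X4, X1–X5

Every vertex of G appears in some bag (union = {1, 2, 3, 4, 5, 6}); every edge is covered by a bag; and for each vertex v the set of bags containing v is connected in the bag tree. The decomposition is therefore valid. The largest bag has 2 vertices, so the width is 1.

Yes; width 1.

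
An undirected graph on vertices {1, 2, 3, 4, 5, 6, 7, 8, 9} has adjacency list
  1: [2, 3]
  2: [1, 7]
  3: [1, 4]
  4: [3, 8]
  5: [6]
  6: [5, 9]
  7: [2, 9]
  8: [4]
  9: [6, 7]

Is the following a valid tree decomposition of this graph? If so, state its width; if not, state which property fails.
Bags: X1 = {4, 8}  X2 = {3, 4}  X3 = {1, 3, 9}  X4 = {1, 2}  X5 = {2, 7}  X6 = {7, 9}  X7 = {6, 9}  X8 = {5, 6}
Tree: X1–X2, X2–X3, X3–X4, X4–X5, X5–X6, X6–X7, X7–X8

No — bags containing vertex 9 are not connected in the tree.

A tree decomposition must satisfy three properties: every vertex lies in some bag; for every edge, both endpoints lie together in some bag; and for every vertex, the bags containing it form a connected subtree. Here bags containing vertex 9 are not connected in the tree, so the decomposition is invalid.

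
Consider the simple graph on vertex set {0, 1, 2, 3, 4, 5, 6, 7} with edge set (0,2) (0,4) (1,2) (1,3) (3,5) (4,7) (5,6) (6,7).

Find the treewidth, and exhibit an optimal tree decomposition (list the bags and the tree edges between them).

Treewidth 2.
One such decomposition:
Bags: B1 = {0, 4, 7}  B2 = {0, 2, 7}  B3 = {1, 2, 7}  B4 = {1, 3, 7}  B5 = {3, 5, 7}  B6 = {5, 6, 7}
Tree: B1–B2, B2–B3, B3–B4, B4–B5, B5–B6

Every bag has size at most 3, so the width is 3 − 1 = 2 and tw(G) ≤ 2. For the lower bound, G contains the cycle 7–4–0–2–1–3–5–6–7, so G is not a forest; only forests have treewidth ≤ 1, hence tw(G) ≥ 2. The upper and lower bounds meet at 2, so that is the treewidth.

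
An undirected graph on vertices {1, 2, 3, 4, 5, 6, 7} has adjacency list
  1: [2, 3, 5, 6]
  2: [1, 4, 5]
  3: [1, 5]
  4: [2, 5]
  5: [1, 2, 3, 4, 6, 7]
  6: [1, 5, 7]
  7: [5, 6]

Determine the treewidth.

A width-2 tree decomposition is:
Bags: B1 = {1, 5, 6}  B2 = {1, 3, 5}  B3 = {5, 6, 7}  B4 = {1, 2, 5}  B5 = {2, 4, 5}
Tree: B1–B2, B1–B3, B1–B4, B4–B5
Every bag has size at most 3, so the width is 3 − 1 = 2 and tw(G) ≤ 2. Conversely, {1, 2, 5} is a clique of size 3, and the vertices of any clique must share a bag in every tree decomposition; so some bag has ≥ 3 vertices and tw(G) ≥ 2. Combining the bounds, tw(G) = 2.

2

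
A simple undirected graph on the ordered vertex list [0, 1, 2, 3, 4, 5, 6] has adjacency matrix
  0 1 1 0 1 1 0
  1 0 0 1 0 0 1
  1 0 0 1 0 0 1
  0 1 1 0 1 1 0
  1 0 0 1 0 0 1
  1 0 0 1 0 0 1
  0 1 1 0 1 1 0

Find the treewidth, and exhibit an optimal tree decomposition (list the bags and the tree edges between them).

Each bag holds 4 vertices, so the decomposition has width 3, which upper-bounds the treewidth. For the lower bound: the 4 vertex sets {3,4}, {0,5}, {6}, {2} are disjoint, each induces a connected subgraph, and every pair is joined by at least one edge of G. Contracting each set to a single vertex therefore yields K_{4} as a minor, and since treewidth is minor-monotone, tw(G) ≥ tw(K_{4}) = 3. Combining the bounds, tw(G) = 3.

Treewidth 3.
One optimal decomposition is:
Bags: B1 = {0, 3, 4, 6}  B2 = {0, 3, 5, 6}  B3 = {0, 2, 3, 6}  B4 = {0, 1, 3, 6}
Tree: B1–B2, B2–B3, B3–B4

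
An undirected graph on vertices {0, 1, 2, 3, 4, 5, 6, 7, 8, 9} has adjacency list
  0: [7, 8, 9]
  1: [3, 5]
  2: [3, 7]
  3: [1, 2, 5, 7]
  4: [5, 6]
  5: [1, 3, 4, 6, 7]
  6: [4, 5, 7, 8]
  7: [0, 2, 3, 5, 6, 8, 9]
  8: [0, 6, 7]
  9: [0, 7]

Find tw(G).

2

A width-2 tree decomposition is:
Bags: B1 = {6, 7, 8}  B2 = {0, 7, 8}  B3 = {5, 6, 7}  B4 = {3, 5, 7}  B5 = {4, 5, 6}  B6 = {0, 7, 9}  B7 = {1, 3, 5}  B8 = {2, 3, 7}
Tree: B1–B2, B1–B3, B3–B4, B3–B5, B2–B6, B4–B7, B4–B8
The largest bag has 3 vertices, giving width 2; this decomposition certifies tw(G) ≤ 2. For the lower bound, the 3 vertices {1, 3, 5} are pairwise adjacent, and any tree decomposition puts a clique entirely inside one bag — forcing width ≥ 2. Therefore the treewidth is 2.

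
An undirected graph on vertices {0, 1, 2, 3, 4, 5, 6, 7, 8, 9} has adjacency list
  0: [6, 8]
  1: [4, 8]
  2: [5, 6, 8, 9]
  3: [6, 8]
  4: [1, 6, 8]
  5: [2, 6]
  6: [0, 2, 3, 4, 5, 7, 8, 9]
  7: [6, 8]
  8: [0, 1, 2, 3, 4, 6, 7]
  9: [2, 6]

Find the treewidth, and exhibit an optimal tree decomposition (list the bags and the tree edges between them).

Every bag has size at most 3, so the width is 3 − 1 = 2 and tw(G) ≤ 2. On the other hand G contains the 3-clique {1, 4, 8}. A clique must lie in a single bag of any decomposition, so no decomposition can have width below 2. Therefore the treewidth is 2.

Treewidth 2.
Bags: B1 = {2, 6, 8}  B2 = {2, 5, 6}  B3 = {0, 6, 8}  B4 = {2, 6, 9}  B5 = {4, 6, 8}  B6 = {3, 6, 8}  B7 = {1, 4, 8}  B8 = {6, 7, 8}
Tree: B1–B2, B1–B3, B2–B4, B1–B5, B5–B6, B5–B7, B5–B8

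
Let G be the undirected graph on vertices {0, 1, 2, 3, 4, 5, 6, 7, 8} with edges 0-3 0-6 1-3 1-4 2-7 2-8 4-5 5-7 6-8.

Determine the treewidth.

A width-2 tree decomposition is:
Bags: B1 = {0, 3, 6}  B2 = {3, 6, 8}  B3 = {2, 3, 8}  B4 = {2, 3, 7}  B5 = {3, 5, 7}  B6 = {3, 4, 5}  B7 = {1, 3, 4}
Tree: B1–B2, B2–B3, B3–B4, B4–B5, B5–B6, B6–B7
Every bag has size at most 3, so the width is 3 − 1 = 2 and tw(G) ≤ 2. For the lower bound, G contains the cycle 3–0–6–8–2–7–5–4–1–3, so G is not a forest; only forests have treewidth ≤ 1, hence tw(G) ≥ 2. Therefore the treewidth is 2.

2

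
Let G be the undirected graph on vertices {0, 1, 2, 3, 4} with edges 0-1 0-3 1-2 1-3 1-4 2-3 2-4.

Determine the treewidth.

A width-2 tree decomposition is:
Bags: B1 = {0, 1, 3}  B2 = {1, 2, 3}  B3 = {1, 2, 4}
Tree: B1–B2, B2–B3
Every bag has size at most 3, so the width is 3 − 1 = 2 and tw(G) ≤ 2. On the other hand G contains the 3-clique {0, 1, 3}. A clique must lie in a single bag of any decomposition, so no decomposition can have width below 2. Combining the bounds, tw(G) = 2.

2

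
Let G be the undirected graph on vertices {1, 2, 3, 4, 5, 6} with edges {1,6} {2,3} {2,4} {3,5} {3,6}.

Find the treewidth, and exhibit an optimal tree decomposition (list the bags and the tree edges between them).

Treewidth 1.
One optimal decomposition is:
Bags: B1 = {3, 5}  B2 = {3, 6}  B3 = {1, 6}  B4 = {2, 3}  B5 = {2, 4}
Tree: B1–B2, B2–B3, B2–B4, B4–B5

The largest bag has 2 vertices, giving width 1; this decomposition certifies tw(G) ≤ 1. Since G has at least one edge (e.g. 3–5), it is not an edgeless graph, so tw(G) ≥ 1. The upper and lower bounds meet at 1, so that is the treewidth.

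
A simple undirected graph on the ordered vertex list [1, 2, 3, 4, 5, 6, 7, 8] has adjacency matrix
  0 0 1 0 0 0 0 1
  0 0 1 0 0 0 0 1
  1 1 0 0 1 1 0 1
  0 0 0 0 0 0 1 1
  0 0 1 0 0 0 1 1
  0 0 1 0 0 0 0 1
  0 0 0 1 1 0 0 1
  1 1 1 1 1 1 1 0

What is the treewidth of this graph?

2

A width-2 tree decomposition is:
Bags: B1 = {3, 6, 8}  B2 = {3, 5, 8}  B3 = {5, 7, 8}  B4 = {1, 3, 8}  B5 = {4, 7, 8}  B6 = {2, 3, 8}
Tree: B1–B2, B2–B3, B1–B4, B3–B5, B1–B6
The largest bag has 3 vertices, giving width 2; this decomposition certifies tw(G) ≤ 2. For the lower bound, the 3 vertices {1, 3, 8} are pairwise adjacent, and any tree decomposition puts a clique entirely inside one bag — forcing width ≥ 2. The upper and lower bounds meet at 2, so that is the treewidth.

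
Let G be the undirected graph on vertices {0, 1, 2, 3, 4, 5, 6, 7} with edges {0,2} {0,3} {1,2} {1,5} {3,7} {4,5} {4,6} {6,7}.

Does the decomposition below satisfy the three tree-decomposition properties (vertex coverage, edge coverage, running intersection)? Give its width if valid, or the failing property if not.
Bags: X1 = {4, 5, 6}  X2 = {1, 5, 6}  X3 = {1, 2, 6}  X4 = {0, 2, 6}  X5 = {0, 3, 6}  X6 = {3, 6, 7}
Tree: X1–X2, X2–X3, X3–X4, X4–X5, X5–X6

Yes; width 2.

Checking the three conditions: (i) the bags cover all of {0, 1, 2, 3, 4, 5, 6, 7}; (ii) for each edge, some bag contains both endpoints; (iii) the bags containing any fixed vertex form a subtree. All hold, so the decomposition is valid with width 3 − 1 = 2.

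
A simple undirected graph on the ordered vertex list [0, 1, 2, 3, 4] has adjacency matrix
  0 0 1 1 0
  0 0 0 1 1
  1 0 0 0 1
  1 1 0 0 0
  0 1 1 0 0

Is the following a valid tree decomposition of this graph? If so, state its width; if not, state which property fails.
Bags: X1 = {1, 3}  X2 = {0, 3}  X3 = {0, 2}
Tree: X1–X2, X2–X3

A tree decomposition must satisfy three properties: every vertex lies in some bag; for every edge, both endpoints lie together in some bag; and for every vertex, the bags containing it form a connected subtree. Here vertex 4 appears in no bag, so the decomposition is invalid.

No — vertex 4 appears in no bag.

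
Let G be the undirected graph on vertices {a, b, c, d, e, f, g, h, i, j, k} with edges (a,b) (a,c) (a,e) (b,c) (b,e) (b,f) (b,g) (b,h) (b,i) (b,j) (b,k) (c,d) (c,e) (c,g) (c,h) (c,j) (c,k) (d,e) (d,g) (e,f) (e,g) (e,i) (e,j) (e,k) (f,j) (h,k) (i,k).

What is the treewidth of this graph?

A width-3 tree decomposition is:
Bags: B1 = {c, d, e, g}  B2 = {b, c, e, g}  B3 = {a, b, c, e}  B4 = {b, c, e, k}  B5 = {b, c, h, k}  B6 = {b, c, e, j}  B7 = {b, e, f, j}  B8 = {b, e, i, k}
Tree: B1–B2, B2–B3, B3–B4, B4–B5, B4–B6, B6–B7, B4–B8
Every bag has size at most 4, so the width is 4 − 1 = 3 and tw(G) ≤ 3. Conversely, {c, d, e, g} is a clique of size 4, and the vertices of any clique must share a bag in every tree decomposition; so some bag has ≥ 4 vertices and tw(G) ≥ 3. Hence tw(G) = 3 exactly.

3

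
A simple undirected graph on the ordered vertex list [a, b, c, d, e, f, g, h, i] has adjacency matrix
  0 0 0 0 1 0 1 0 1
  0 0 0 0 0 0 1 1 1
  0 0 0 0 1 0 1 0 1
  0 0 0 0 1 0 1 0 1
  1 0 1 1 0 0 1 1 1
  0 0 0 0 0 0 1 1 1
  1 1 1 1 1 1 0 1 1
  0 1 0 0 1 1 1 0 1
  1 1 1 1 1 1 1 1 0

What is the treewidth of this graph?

3

A width-3 tree decomposition is:
Bags: B1 = {e, g, h, i}  B2 = {f, g, h, i}  B3 = {a, e, g, i}  B4 = {c, e, g, i}  B5 = {b, g, h, i}  B6 = {d, e, g, i}
Tree: B1–B2, B1–B3, B3–B4, B1–B5, B1–B6
Every bag has size at most 4, so the width is 4 − 1 = 3 and tw(G) ≤ 3. Conversely, {d, e, g, i} is a clique of size 4, and the vertices of any clique must share a bag in every tree decomposition; so some bag has ≥ 4 vertices and tw(G) ≥ 3. The upper and lower bounds meet at 3, so that is the treewidth.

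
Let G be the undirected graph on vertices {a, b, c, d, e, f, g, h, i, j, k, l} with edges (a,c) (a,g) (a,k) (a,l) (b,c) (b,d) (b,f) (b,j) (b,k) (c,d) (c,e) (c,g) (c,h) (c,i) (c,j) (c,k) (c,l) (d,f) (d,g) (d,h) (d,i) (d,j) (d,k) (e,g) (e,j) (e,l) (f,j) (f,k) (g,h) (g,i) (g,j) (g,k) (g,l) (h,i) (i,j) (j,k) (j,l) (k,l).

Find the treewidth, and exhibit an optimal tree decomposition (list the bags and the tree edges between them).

Every bag has size at most 5, so the width is 5 − 1 = 4 and tw(G) ≤ 4. Conversely, {c, d, g, j, k} is a clique of size 5, and the vertices of any clique must share a bag in every tree decomposition; so some bag has ≥ 5 vertices and tw(G) ≥ 4. Combining the bounds, tw(G) = 4.

Treewidth 4.
One such decomposition:
Bags: B1 = {c, d, g, j, k}  B2 = {c, d, g, i, j}  B3 = {c, d, g, h, i}  B4 = {b, c, d, j, k}  B5 = {c, g, j, k, l}  B6 = {b, d, f, j, k}  B7 = {c, e, g, j, l}  B8 = {a, c, g, k, l}
Tree: B1–B2, B2–B3, B1–B4, B1–B5, B4–B6, B5–B7, B5–B8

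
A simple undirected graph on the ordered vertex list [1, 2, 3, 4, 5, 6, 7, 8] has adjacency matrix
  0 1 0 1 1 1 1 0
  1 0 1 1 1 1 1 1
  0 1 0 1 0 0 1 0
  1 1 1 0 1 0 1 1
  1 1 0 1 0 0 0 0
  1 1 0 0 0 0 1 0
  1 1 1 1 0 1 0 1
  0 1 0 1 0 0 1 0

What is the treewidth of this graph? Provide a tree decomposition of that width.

Each bag holds 4 vertices, so the decomposition has width 3, which upper-bounds the treewidth. Conversely, {1, 2, 4, 5} is a clique of size 4, and the vertices of any clique must share a bag in every tree decomposition; so some bag has ≥ 4 vertices and tw(G) ≥ 3. Combining the bounds, tw(G) = 3.

Treewidth 3.
One optimal decomposition is:
Bags: B1 = {1, 2, 4, 7}  B2 = {1, 2, 6, 7}  B3 = {1, 2, 4, 5}  B4 = {2, 3, 4, 7}  B5 = {2, 4, 7, 8}
Tree: B1–B2, B1–B3, B1–B4, B1–B5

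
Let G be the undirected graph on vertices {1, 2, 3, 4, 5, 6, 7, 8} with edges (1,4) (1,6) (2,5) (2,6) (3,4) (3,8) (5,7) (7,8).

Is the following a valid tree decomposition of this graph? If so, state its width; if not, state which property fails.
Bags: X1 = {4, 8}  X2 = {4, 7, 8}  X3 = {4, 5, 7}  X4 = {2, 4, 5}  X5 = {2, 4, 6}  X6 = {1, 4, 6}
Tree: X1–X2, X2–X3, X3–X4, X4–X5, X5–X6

No — vertex 3 appears in no bag.

A tree decomposition must satisfy three properties: every vertex lies in some bag; for every edge, both endpoints lie together in some bag; and for every vertex, the bags containing it form a connected subtree. Here vertex 3 appears in no bag, so the decomposition is invalid.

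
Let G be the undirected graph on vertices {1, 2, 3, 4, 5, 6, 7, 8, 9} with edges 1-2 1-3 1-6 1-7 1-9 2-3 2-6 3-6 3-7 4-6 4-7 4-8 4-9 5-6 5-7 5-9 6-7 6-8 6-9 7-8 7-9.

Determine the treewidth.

A width-3 tree decomposition is:
Bags: B1 = {1, 3, 6, 7}  B2 = {1, 6, 7, 9}  B3 = {5, 6, 7, 9}  B4 = {1, 2, 3, 6}  B5 = {4, 6, 7, 9}  B6 = {4, 6, 7, 8}
Tree: B1–B2, B2–B3, B1–B4, B3–B5, B5–B6
The largest bag has 4 vertices, giving width 3; this decomposition certifies tw(G) ≤ 3. On the other hand G contains the 4-clique {1, 2, 3, 6}. A clique must lie in a single bag of any decomposition, so no decomposition can have width below 3. The upper and lower bounds meet at 3, so that is the treewidth.

3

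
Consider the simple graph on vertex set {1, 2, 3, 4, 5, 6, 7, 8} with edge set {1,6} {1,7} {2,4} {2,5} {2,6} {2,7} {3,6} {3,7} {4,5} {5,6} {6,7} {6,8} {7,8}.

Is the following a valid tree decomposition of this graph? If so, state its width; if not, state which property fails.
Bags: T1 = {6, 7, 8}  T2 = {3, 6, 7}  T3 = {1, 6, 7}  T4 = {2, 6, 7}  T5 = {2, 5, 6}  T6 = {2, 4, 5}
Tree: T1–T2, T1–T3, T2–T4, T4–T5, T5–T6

Checking the three conditions: (i) the bags cover all of {1, 2, 3, 4, 5, 6, 7, 8}; (ii) for each edge, some bag contains both endpoints; (iii) the bags containing any fixed vertex form a subtree. All hold, so the decomposition is valid with width 3 − 1 = 2.

Yes; width 2.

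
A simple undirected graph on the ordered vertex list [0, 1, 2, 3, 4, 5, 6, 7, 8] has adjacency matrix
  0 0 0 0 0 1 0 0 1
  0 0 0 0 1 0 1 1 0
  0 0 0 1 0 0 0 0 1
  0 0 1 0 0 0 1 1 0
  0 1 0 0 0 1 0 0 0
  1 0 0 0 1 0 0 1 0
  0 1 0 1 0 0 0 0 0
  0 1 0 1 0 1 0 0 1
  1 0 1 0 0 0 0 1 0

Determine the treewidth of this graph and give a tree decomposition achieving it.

Treewidth 3.
Bags: B1 = {2, 3, 6, 8}  B2 = {3, 6, 7, 8}  B3 = {1, 6, 7, 8}  B4 = {0, 1, 7, 8}  B5 = {0, 1, 5, 7}  B6 = {0, 1, 4, 5}
Tree: B1–B2, B2–B3, B3–B4, B4–B5, B5–B6

Every bag has size at most 4, so the width is 4 − 1 = 3 and tw(G) ≤ 3. For the lower bound: the 4 vertex sets {2,3,6}, {8}, {7}, {0,1,4,5} are disjoint, each induces a connected subgraph, and every pair is joined by at least one edge of G. Contracting each set to a single vertex therefore yields K_{4} as a minor, and since treewidth is minor-monotone, tw(G) ≥ tw(K_{4}) = 3. The upper and lower bounds meet at 3, so that is the treewidth.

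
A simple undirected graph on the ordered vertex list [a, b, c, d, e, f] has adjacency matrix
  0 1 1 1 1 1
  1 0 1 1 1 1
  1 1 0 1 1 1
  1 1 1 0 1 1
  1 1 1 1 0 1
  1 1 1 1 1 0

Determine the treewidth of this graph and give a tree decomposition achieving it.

Treewidth 5.
One such decomposition:
Bags: B1 = {a, b, c, d, e, f}
Tree: (single bag)

With just one bag of size 6, the width is 6 − 1 = 5, so tw(G) ≤ 5. For the lower bound, the 6 vertices {a, b, c, d, e, f} are pairwise adjacent, and any tree decomposition puts a clique entirely inside one bag — forcing width ≥ 5. The upper and lower bounds meet at 5, so that is the treewidth.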